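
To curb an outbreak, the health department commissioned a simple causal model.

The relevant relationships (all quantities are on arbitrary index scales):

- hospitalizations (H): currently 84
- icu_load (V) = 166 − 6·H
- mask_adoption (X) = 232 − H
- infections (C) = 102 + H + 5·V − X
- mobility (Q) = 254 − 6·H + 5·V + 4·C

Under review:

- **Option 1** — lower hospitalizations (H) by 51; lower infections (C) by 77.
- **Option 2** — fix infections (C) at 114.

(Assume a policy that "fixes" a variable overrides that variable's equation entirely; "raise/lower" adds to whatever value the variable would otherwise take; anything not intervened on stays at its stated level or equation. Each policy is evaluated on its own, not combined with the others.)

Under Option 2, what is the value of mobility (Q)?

Option 2 (C := 114):
  H = 84
  V = 166 − 6·84 = -338
  X = 232 − 84 = 148
  C = 114
  Q = 254 − 6·84 + 5·(-338) + 4·114 = -1484

-1484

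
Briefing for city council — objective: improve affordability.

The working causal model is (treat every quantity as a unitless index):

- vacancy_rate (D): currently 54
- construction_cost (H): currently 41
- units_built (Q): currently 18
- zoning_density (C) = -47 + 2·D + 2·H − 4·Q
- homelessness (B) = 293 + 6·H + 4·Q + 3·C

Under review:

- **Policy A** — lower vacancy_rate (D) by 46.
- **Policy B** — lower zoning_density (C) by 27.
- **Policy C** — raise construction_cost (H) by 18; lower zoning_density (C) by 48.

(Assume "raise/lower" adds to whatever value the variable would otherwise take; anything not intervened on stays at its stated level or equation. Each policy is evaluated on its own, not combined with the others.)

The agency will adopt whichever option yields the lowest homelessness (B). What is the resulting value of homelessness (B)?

548

Policy A (D − 46):
  D = 54 − 46 = 8
  H = 41
  Q = 18
  C = -47 + 2·8 + 2·41 − 4·18 = -21
  B = 293 + 6·41 + 4·18 + 3·(-21) = 548
Policy B (C − 27):
  D = 54
  H = 41
  Q = 18
  C = -47 + 2·54 + 2·41 − 4·18 (−27 from intervention) = 44
  B = 293 + 6·41 + 4·18 + 3·44 = 743
Policy C (H + 18, C − 48):
  D = 54
  H = 41 + 18 = 59
  Q = 18
  C = -47 + 2·54 + 2·59 − 4·18 (−48 from intervention) = 59
  B = 293 + 6·59 + 4·18 + 3·59 = 896
Comparing — Policy A: B=548, Policy B: B=743, Policy C: B=896. Lowest is 548 (Policy A).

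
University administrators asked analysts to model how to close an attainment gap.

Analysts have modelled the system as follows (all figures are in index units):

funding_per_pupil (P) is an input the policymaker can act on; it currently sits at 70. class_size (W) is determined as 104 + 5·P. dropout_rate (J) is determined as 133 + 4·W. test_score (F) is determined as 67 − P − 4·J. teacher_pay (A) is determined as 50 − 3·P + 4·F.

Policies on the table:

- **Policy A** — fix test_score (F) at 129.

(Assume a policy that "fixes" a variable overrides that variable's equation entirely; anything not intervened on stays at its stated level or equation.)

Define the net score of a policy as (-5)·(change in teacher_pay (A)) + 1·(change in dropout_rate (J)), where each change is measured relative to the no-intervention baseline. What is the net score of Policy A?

-158560

Baseline:
  P = 70
  W = 104 + 5·70 = 454
  J = 133 + 4·454 = 1949
  F = 67 − 70 − 4·1949 = -7799
  A = 50 − 3·70 + 4·(-7799) = -31356
Policy A (F := 129):
  P = 70
  W = 104 + 5·70 = 454
  J = 133 + 4·454 = 1949
  F = 129
  A = 50 − 3·70 + 4·129 = 356
ΔA = 356 − (-31356) = 31712; ΔJ = 1949 − 1949 = 0
Score = (-5)·31712 + 1·0 = -158560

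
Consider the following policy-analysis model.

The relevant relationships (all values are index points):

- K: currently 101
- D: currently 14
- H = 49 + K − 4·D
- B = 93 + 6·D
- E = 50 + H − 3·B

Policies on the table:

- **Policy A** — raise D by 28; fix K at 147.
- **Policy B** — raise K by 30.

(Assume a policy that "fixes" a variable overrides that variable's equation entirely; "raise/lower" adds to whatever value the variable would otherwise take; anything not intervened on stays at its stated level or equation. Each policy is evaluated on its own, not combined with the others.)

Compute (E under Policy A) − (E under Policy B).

Policy A (D + 28, K := 147):
  K = 147
  D = 14 + 28 = 42
  H = 49 + 147 − 4·42 = 28
  B = 93 + 6·42 = 345
  E = 50 + 28 − 3·345 = -957
Policy B (K + 30):
  K = 101 + 30 = 131
  D = 14
  H = 49 + 131 − 4·14 = 124
  B = 93 + 6·14 = 177
  E = 50 + 124 − 3·177 = -357
E: -957 − (-357) = -600

-600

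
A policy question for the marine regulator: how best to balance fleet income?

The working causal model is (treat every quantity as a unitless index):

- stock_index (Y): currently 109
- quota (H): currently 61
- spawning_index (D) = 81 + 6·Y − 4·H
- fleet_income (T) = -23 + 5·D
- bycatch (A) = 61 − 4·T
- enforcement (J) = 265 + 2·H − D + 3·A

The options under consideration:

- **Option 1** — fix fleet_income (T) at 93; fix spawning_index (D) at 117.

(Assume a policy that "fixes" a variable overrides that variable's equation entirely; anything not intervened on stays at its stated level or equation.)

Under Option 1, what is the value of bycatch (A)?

-311

Option 1 (T := 93, D := 117):
  Y = 109
  H = 61
  D = 117
  T = 93
  A = 61 − 4·93 = -311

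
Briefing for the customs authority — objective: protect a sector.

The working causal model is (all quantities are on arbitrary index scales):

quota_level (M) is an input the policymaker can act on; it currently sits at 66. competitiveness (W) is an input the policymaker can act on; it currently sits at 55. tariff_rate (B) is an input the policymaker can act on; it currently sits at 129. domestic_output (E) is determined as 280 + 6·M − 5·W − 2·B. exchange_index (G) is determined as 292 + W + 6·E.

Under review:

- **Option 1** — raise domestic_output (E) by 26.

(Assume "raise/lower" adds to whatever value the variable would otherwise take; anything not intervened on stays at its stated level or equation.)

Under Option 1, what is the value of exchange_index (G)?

Option 1 (E + 26):
  M = 66
  W = 55
  B = 129
  E = 280 + 6·66 − 5·55 − 2·129 (+26 from intervention) = 169
  G = 292 + 55 + 6·169 = 1361

1361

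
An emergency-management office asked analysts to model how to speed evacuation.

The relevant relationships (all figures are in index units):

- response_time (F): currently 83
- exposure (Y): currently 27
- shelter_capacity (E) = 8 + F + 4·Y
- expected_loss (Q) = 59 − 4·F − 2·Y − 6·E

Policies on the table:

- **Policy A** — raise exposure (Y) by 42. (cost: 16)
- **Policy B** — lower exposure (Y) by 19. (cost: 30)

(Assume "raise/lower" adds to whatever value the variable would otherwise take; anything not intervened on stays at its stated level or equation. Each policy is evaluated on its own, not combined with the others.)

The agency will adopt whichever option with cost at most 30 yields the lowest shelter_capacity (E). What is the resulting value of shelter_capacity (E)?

Policy A (Y + 42):
  F = 83
  Y = 27 + 42 = 69
  E = 8 + 83 + 4·69 = 367
Policy B (Y − 19):
  F = 83
  Y = 27 − 19 = 8
  E = 8 + 83 + 4·8 = 123
Comparing — Policy A: E=367, Policy B: E=123. Lowest is 123 (Policy B).

123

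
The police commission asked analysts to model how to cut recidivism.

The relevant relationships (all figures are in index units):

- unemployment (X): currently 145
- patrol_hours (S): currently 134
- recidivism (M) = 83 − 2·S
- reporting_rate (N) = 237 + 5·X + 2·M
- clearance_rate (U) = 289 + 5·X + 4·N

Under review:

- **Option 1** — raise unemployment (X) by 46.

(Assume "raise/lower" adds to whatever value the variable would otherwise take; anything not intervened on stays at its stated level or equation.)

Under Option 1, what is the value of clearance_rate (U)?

4532

Option 1 (X + 46):
  X = 145 + 46 = 191
  S = 134
  M = 83 − 2·134 = -185
  N = 237 + 5·191 + 2·(-185) = 822
  U = 289 + 5·191 + 4·822 = 4532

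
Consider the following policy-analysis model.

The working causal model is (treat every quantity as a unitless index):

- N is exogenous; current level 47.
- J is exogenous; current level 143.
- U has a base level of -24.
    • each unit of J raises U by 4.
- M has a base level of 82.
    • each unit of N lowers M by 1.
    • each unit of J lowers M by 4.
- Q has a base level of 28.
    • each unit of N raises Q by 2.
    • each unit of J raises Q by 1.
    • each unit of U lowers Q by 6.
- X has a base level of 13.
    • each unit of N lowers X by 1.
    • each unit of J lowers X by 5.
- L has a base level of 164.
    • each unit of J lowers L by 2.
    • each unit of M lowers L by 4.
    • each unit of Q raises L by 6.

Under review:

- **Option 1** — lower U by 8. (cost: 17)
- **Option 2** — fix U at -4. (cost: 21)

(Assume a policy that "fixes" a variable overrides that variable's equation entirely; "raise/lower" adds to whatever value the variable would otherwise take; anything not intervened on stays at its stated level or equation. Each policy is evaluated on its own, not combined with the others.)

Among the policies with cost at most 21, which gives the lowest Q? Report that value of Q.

Option 1 (U − 8):
  N = 47
  J = 143
  U = -24 + 4·143 (−8 from intervention) = 540
  Q = 28 + 2·47 + 143 − 6·540 = -2975
Option 2 (U := -4):
  N = 47
  J = 143
  U = -4
  Q = 28 + 2·47 + 143 − 6·(-4) = 289
Comparing — Option 1: Q=-2975, Option 2: Q=289. Lowest is -2975 (Option 1).

-2975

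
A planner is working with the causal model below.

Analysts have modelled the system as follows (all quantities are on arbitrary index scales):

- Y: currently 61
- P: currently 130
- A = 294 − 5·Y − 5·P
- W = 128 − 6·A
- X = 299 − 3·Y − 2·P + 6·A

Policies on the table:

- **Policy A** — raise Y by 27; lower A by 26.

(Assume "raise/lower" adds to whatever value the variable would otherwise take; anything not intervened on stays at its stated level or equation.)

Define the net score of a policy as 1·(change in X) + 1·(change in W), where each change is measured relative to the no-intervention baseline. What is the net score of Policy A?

Baseline:
  Y = 61
  P = 130
  A = 294 − 5·61 − 5·130 = -661
  W = 128 − 6·(-661) = 4094
  X = 299 − 3·61 − 2·130 + 6·(-661) = -4110
Policy A (Y + 27, A − 26):
  Y = 61 + 27 = 88
  P = 130
  A = 294 − 5·88 − 5·130 (−26 from intervention) = -822
  W = 128 − 6·(-822) = 5060
  X = 299 − 3·88 − 2·130 + 6·(-822) = -5157
ΔX = -5157 − (-4110) = -1047; ΔW = 5060 − 4094 = 966
Score = 1·(-1047) + 1·966 = -81

-81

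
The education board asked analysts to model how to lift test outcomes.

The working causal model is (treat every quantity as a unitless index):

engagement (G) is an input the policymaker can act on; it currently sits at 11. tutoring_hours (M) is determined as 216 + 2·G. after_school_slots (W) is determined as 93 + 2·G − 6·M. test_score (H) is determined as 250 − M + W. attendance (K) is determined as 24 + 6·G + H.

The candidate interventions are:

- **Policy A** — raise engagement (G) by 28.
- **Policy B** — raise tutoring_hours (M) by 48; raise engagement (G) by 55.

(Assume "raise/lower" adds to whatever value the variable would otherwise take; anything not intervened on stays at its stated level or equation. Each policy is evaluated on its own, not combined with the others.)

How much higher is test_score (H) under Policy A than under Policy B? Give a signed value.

Policy A (G + 28):
  G = 11 + 28 = 39
  M = 216 + 2·39 = 294
  W = 93 + 2·39 − 6·294 = -1593
  H = 250 − 294 + (-1593) = -1637
Policy B (M + 48, G + 55):
  G = 11 + 55 = 66
  M = 216 + 2·66 (+48 from intervention) = 396
  W = 93 + 2·66 − 6·396 = -2151
  H = 250 − 396 + (-2151) = -2297
H: -1637 − (-2297) = 660

660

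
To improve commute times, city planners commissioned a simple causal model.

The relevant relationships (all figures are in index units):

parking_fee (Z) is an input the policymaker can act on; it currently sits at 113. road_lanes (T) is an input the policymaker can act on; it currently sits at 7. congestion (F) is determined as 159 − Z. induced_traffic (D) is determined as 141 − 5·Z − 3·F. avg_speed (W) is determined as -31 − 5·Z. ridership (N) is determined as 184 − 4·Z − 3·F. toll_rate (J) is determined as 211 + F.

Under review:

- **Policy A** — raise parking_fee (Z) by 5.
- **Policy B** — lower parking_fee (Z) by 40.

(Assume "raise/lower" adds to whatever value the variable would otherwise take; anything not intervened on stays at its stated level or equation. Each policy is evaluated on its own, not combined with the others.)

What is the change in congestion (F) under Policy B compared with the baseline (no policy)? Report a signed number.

40

Baseline:
  Z = 113
  F = 159 − 113 = 46
Policy B (Z − 40):
  Z = 113 − 40 = 73
  F = 159 − 73 = 86
Change in F: 86 − 46 = 40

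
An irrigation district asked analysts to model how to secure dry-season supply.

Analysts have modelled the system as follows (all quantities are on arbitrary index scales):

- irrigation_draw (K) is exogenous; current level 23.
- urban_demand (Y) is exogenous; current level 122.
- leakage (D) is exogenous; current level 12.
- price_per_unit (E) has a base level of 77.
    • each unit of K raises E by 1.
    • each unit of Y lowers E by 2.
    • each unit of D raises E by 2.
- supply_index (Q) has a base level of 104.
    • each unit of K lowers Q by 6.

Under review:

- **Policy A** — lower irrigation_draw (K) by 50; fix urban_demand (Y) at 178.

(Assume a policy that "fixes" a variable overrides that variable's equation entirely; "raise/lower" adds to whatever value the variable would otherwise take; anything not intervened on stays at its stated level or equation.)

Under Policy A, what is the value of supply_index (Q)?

266

Policy A (K − 50, Y := 178):
  K = 23 − 50 = -27
  Q = 104 − 6·(-27) = 266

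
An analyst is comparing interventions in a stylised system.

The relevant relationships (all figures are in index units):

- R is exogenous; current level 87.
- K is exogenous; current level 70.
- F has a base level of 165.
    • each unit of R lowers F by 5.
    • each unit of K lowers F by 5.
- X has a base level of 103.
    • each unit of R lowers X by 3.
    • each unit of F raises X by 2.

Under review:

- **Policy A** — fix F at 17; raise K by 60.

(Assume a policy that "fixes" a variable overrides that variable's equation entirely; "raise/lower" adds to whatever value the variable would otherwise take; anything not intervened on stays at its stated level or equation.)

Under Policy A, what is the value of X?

-124

Policy A (F := 17, K + 60):
  R = 87
  K = 70 + 60 = 130
  F = 17
  X = 103 − 3·87 + 2·17 = -124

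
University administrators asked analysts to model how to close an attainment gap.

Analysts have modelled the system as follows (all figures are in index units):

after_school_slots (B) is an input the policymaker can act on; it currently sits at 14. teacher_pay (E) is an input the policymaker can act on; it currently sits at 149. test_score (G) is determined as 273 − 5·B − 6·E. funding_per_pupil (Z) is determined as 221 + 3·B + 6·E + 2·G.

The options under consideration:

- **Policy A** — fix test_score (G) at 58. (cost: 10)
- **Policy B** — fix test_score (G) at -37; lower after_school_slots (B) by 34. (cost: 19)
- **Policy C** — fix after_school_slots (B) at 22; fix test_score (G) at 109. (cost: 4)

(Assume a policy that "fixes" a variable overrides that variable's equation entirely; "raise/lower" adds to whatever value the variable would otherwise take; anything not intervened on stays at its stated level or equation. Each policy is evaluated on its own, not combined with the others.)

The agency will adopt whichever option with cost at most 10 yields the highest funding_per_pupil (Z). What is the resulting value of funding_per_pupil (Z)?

Policy A (G := 58):
  B = 14
  E = 149
  G = 58
  Z = 221 + 3·14 + 6·149 + 2·58 = 1273
Policy C (B := 22, G := 109):
  B = 22
  E = 149
  G = 109
  Z = 221 + 3·22 + 6·149 + 2·109 = 1399
Comparing — Policy A: Z=1273, Policy C: Z=1399. Highest is 1399 (Policy C).

1399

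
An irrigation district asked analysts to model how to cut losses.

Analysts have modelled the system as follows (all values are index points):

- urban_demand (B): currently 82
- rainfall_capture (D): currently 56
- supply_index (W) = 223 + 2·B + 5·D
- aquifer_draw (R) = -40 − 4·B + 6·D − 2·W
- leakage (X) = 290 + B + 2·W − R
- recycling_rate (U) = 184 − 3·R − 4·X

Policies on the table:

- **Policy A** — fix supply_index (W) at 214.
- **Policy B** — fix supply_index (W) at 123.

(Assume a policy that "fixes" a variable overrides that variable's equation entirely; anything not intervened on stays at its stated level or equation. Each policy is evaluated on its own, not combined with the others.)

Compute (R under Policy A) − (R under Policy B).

-182

Policy A (W := 214):
  B = 82
  D = 56
  W = 214
  R = -40 − 4·82 + 6·56 − 2·214 = -460
Policy B (W := 123):
  B = 82
  D = 56
  W = 123
  R = -40 − 4·82 + 6·56 − 2·123 = -278
R: -460 − (-278) = -182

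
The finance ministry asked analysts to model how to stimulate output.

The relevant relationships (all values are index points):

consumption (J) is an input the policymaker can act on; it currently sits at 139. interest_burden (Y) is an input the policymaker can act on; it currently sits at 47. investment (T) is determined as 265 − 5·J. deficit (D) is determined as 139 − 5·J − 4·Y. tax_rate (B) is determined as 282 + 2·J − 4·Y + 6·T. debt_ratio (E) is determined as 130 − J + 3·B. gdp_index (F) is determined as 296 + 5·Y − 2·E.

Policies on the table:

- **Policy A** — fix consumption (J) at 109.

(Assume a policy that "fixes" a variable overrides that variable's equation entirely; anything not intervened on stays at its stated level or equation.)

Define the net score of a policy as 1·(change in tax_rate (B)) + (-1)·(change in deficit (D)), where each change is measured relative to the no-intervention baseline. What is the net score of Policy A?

690

Baseline:
  J = 139
  Y = 47
  T = 265 − 5·139 = -430
  D = 139 − 5·139 − 4·47 = -744
  B = 282 + 2·139 − 4·47 + 6·(-430) = -2208
Policy A (J := 109):
  J = 109
  Y = 47
  T = 265 − 5·109 = -280
  D = 139 − 5·109 − 4·47 = -594
  B = 282 + 2·109 − 4·47 + 6·(-280) = -1368
ΔB = -1368 − (-2208) = 840; ΔD = -594 − (-744) = 150
Score = 1·840 + (-1)·150 = 690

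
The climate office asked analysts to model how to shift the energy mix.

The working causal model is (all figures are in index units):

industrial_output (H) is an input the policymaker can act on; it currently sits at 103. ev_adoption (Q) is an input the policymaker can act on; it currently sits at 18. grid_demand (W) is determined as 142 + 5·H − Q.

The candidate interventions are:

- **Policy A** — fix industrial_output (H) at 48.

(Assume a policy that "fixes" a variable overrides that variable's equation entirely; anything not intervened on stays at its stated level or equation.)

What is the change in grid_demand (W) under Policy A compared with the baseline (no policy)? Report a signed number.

-275

Baseline:
  H = 103
  Q = 18
  W = 142 + 5·103 − 18 = 639
Policy A (H := 48):
  H = 48
  Q = 18
  W = 142 + 5·48 − 18 = 364
Change in W: 364 − 639 = -275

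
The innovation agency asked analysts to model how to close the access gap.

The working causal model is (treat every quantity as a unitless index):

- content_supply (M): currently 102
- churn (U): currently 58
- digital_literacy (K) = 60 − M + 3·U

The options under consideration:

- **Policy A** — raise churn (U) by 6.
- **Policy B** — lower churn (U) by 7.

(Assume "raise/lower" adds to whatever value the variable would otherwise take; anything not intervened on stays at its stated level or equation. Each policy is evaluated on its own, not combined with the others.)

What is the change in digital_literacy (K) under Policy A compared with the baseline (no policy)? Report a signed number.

Baseline:
  M = 102
  U = 58
  K = 60 − 102 + 3·58 = 132
Policy A (U + 6):
  M = 102
  U = 58 + 6 = 64
  K = 60 − 102 + 3·64 = 150
Change in K: 150 − 132 = 18

18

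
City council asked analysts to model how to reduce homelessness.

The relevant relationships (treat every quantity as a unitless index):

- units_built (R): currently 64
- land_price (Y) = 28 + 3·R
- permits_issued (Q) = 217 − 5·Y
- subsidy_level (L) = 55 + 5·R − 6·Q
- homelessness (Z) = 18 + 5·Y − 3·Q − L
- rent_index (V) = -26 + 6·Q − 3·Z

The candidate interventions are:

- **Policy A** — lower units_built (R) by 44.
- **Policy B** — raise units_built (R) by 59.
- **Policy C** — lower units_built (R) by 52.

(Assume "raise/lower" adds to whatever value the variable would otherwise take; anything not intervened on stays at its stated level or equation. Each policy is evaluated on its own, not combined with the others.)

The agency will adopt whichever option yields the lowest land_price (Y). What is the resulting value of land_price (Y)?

64

Policy A (R − 44):
  R = 64 − 44 = 20
  Y = 28 + 3·20 = 88
Policy B (R + 59):
  R = 64 + 59 = 123
  Y = 28 + 3·123 = 397
Policy C (R − 52):
  R = 64 − 52 = 12
  Y = 28 + 3·12 = 64
Comparing — Policy A: Y=88, Policy B: Y=397, Policy C: Y=64. Lowest is 64 (Policy C).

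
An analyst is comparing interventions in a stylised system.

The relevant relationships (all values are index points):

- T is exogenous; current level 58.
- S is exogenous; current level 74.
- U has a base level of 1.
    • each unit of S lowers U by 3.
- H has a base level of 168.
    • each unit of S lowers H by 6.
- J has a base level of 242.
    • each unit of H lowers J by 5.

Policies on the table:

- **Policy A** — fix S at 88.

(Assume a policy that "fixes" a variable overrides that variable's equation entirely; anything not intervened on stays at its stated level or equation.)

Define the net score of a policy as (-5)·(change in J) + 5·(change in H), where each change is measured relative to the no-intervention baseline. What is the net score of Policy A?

-2520

Baseline:
  S = 74
  H = 168 − 6·74 = -276
  J = 242 − 5·(-276) = 1622
Policy A (S := 88):
  S = 88
  H = 168 − 6·88 = -360
  J = 242 − 5·(-360) = 2042
ΔJ = 2042 − 1622 = 420; ΔH = -360 − (-276) = -84
Score = (-5)·420 + 5·(-84) = -2520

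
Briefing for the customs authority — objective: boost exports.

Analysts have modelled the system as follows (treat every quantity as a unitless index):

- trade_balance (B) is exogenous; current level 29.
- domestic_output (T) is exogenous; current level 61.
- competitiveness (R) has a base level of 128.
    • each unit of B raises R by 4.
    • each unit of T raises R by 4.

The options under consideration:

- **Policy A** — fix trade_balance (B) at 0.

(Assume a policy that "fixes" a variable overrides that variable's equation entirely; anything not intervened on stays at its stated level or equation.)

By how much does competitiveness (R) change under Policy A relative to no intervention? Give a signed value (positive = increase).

Baseline:
  B = 29
  T = 61
  R = 128 + 4·29 + 4·61 = 488
Policy A (B := 0):
  B = 0
  T = 61
  R = 128 + 4·0 + 4·61 = 372
Change in R: 372 − 488 = -116

-116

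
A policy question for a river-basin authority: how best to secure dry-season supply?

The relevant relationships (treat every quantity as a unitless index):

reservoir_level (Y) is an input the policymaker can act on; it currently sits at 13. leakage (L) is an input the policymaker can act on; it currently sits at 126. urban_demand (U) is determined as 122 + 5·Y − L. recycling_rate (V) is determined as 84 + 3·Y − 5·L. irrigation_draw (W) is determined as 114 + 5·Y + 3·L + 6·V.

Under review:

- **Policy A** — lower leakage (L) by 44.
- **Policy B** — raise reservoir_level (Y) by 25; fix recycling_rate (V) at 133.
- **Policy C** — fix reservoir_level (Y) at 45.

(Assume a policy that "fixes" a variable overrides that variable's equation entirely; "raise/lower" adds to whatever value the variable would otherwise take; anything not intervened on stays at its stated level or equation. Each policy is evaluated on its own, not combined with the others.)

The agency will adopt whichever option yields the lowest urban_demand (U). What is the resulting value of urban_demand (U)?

105

Policy A (L − 44):
  Y = 13
  L = 126 − 44 = 82
  U = 122 + 5·13 − 82 = 105
Policy B (Y + 25, V := 133):
  Y = 13 + 25 = 38
  L = 126
  U = 122 + 5·38 − 126 = 186
Policy C (Y := 45):
  Y = 45
  L = 126
  U = 122 + 5·45 − 126 = 221
Comparing — Policy A: U=105, Policy B: U=186, Policy C: U=221. Lowest is 105 (Policy A).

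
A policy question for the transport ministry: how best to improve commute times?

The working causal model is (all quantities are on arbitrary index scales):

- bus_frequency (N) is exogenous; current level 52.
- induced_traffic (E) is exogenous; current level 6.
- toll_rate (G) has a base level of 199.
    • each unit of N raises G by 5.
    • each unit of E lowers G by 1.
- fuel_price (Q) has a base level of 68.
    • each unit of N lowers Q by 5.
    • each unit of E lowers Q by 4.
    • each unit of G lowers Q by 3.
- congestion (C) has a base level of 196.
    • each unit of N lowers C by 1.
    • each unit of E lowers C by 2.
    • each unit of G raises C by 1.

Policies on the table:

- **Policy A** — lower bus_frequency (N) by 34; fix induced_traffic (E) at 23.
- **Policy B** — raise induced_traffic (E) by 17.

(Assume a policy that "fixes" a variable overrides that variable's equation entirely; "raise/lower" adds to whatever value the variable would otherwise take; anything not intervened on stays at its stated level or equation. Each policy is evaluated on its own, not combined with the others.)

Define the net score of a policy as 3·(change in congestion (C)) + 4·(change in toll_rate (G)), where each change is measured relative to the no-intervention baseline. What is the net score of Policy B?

Baseline:
  N = 52
  E = 6
  G = 199 + 5·52 − 6 = 453
  C = 196 − 52 − 2·6 + 453 = 585
Policy B (E + 17):
  N = 52
  E = 6 + 17 = 23
  G = 199 + 5·52 − 23 = 436
  C = 196 − 52 − 2·23 + 436 = 534
ΔC = 534 − 585 = -51; ΔG = 436 − 453 = -17
Score = 3·(-51) + 4·(-17) = -221

-221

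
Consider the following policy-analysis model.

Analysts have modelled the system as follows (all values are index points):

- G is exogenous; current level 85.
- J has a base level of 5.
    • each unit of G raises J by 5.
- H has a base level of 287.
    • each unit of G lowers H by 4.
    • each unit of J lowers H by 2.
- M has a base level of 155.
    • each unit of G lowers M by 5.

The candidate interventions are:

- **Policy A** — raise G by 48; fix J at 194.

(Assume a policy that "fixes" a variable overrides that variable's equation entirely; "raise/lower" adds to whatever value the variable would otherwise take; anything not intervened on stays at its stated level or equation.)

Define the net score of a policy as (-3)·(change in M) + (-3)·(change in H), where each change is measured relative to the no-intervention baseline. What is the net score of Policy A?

Baseline:
  G = 85
  J = 5 + 5·85 = 430
  H = 287 − 4·85 − 2·430 = -913
  M = 155 − 5·85 = -270
Policy A (G + 48, J := 194):
  G = 85 + 48 = 133
  J = 194
  H = 287 − 4·133 − 2·194 = -633
  M = 155 − 5·133 = -510
ΔM = -510 − (-270) = -240; ΔH = -633 − (-913) = 280
Score = (-3)·(-240) + (-3)·280 = -120

-120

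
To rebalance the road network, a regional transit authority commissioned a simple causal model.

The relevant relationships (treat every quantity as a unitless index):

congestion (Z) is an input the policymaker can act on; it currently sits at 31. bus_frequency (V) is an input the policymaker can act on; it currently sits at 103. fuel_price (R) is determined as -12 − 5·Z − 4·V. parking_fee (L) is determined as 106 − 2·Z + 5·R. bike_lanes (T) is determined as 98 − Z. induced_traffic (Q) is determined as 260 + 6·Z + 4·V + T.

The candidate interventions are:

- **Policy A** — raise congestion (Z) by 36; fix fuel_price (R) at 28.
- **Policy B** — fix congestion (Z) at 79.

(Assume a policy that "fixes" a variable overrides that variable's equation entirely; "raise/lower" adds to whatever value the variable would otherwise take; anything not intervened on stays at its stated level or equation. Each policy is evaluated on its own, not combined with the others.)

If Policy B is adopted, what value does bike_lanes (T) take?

Policy B (Z := 79):
  Z = 79
  T = 98 − 79 = 19

19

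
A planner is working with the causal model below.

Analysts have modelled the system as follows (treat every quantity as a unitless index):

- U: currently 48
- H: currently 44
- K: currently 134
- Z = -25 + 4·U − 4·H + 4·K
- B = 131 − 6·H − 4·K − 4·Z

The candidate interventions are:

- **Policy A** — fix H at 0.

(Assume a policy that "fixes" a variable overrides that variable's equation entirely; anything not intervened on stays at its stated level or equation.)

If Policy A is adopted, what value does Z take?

703

Policy A (H := 0):
  U = 48
  H = 0
  K = 134
  Z = -25 + 4·48 − 4·0 + 4·134 = 703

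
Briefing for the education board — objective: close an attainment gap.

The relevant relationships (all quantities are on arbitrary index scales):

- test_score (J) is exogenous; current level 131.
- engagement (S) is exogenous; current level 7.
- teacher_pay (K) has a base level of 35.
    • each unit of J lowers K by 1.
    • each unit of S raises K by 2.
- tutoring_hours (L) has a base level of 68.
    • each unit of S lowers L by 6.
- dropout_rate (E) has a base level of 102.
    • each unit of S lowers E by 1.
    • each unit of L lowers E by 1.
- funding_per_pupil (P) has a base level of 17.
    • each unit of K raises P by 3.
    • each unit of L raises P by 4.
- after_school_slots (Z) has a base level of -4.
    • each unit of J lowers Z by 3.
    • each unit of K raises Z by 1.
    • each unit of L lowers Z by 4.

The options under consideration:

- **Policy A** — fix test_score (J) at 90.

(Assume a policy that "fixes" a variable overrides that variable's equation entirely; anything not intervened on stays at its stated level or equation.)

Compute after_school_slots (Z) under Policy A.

-419

Policy A (J := 90):
  J = 90
  S = 7
  K = 35 − 90 + 2·7 = -41
  L = 68 − 6·7 = 26
  Z = -4 − 3·90 + (-41) − 4·26 = -419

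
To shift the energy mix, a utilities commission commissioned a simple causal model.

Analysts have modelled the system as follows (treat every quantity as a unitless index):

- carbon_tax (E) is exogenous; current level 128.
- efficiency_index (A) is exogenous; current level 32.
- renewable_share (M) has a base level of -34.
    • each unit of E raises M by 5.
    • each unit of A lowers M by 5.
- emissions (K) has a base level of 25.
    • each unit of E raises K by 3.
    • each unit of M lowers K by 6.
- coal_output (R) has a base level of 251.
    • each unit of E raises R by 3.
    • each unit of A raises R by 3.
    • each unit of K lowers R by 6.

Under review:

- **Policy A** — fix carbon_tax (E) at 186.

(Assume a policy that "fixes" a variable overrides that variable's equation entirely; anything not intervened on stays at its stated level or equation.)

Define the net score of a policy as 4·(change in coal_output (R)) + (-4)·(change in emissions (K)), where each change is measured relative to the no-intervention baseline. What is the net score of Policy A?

Baseline:
  E = 128
  A = 32
  M = -34 + 5·128 − 5·32 = 446
  K = 25 + 3·128 − 6·446 = -2267
  R = 251 + 3·128 + 3·32 − 6·(-2267) = 14333
Policy A (E := 186):
  E = 186
  A = 32
  M = -34 + 5·186 − 5·32 = 736
  K = 25 + 3·186 − 6·736 = -3833
  R = 251 + 3·186 + 3·32 − 6·(-3833) = 23903
ΔR = 23903 − 14333 = 9570; ΔK = -3833 − (-2267) = -1566
Score = 4·9570 + (-4)·(-1566) = 44544

44544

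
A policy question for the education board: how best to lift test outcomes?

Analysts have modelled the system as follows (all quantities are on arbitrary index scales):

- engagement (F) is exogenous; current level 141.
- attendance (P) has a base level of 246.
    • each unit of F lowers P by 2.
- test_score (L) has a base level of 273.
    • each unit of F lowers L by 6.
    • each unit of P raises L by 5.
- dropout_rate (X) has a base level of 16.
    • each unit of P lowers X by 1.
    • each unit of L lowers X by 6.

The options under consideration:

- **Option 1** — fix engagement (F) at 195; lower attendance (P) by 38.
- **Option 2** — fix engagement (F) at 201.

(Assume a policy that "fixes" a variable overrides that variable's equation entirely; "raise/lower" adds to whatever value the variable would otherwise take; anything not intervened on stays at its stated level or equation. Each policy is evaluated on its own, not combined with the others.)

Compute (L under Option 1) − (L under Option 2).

Option 1 (F := 195, P − 38):
  F = 195
  P = 246 − 2·195 (−38 from intervention) = -182
  L = 273 − 6·195 + 5·(-182) = -1807
Option 2 (F := 201):
  F = 201
  P = 246 − 2·201 = -156
  L = 273 − 6·201 + 5·(-156) = -1713
L: -1807 − (-1713) = -94

-94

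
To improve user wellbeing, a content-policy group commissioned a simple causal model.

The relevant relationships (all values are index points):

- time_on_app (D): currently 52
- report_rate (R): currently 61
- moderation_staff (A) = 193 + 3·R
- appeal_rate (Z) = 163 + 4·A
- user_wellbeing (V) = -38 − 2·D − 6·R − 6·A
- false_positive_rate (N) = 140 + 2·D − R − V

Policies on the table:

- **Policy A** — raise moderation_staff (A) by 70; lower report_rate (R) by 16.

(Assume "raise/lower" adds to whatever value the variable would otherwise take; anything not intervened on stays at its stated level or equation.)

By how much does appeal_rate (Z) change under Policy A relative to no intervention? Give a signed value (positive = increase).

88

Baseline:
  R = 61
  A = 193 + 3·61 = 376
  Z = 163 + 4·376 = 1667
Policy A (A + 70, R − 16):
  R = 61 − 16 = 45
  A = 193 + 3·45 (+70 from intervention) = 398
  Z = 163 + 4·398 = 1755
Change in Z: 1755 − 1667 = 88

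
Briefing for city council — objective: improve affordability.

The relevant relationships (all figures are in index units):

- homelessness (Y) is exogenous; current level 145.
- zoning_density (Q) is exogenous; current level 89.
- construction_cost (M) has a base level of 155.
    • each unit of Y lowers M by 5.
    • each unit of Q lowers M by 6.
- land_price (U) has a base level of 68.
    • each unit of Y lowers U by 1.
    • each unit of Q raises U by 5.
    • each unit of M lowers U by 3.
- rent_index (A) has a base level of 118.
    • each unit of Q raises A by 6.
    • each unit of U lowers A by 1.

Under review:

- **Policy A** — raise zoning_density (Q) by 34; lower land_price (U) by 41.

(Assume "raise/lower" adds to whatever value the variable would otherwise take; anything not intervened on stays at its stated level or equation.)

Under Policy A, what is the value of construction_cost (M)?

Policy A (Q + 34, U − 41):
  Y = 145
  Q = 89 + 34 = 123
  M = 155 − 5·145 − 6·123 = -1308

-1308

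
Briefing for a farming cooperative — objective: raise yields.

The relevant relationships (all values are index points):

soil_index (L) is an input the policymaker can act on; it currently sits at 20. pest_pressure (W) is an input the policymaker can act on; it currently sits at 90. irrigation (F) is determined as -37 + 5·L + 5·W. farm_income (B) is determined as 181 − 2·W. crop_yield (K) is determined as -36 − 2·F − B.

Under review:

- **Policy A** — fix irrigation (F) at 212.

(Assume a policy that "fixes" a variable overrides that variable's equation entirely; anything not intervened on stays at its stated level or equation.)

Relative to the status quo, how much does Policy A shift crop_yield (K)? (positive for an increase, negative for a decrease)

Baseline:
  L = 20
  W = 90
  F = -37 + 5·20 + 5·90 = 513
  B = 181 − 2·90 = 1
  K = -36 − 2·513 − 1 = -1063
Policy A (F := 212):
  L = 20
  W = 90
  F = 212
  B = 181 − 2·90 = 1
  K = -36 − 2·212 − 1 = -461
Change in K: -461 − (-1063) = 602

602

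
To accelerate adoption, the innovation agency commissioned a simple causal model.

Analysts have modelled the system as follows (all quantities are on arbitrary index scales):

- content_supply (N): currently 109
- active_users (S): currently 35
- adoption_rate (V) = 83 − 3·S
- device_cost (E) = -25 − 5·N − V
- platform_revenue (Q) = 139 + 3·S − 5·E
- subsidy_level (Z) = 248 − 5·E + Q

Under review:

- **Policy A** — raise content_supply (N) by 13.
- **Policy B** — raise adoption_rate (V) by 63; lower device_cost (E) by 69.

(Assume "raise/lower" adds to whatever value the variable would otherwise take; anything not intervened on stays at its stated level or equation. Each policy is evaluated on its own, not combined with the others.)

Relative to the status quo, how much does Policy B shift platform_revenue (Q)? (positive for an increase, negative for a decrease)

Baseline:
  N = 109
  S = 35
  V = 83 − 3·35 = -22
  E = -25 − 5·109 − (-22) = -548
  Q = 139 + 3·35 − 5·(-548) = 2984
Policy B (V + 63, E − 69):
  N = 109
  S = 35
  V = 83 − 3·35 (+63 from intervention) = 41
  E = -25 − 5·109 − 41 (−69 from intervention) = -680
  Q = 139 + 3·35 − 5·(-680) = 3644
Change in Q: 3644 − 2984 = 660

660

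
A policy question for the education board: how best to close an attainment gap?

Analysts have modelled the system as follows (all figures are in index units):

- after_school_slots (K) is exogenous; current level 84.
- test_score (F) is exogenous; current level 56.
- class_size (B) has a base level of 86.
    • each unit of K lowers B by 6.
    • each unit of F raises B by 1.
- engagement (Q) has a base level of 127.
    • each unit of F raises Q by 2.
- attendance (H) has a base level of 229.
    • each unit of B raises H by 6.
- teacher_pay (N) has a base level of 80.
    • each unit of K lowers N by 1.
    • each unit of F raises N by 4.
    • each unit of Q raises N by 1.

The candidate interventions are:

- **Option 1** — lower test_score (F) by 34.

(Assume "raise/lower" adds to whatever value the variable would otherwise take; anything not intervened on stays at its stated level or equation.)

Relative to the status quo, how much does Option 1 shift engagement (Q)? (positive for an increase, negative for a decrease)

-68

Baseline:
  F = 56
  Q = 127 + 2·56 = 239
Option 1 (F − 34):
  F = 56 − 34 = 22
  Q = 127 + 2·22 = 171
Change in Q: 171 − 239 = -68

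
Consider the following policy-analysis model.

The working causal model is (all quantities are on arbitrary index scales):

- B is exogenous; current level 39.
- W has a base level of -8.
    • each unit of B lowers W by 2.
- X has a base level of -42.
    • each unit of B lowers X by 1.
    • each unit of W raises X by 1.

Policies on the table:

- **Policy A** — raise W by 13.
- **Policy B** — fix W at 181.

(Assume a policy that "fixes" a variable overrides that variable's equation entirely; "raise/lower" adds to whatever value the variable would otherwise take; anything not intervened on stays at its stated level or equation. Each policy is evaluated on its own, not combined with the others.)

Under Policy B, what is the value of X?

100

Policy B (W := 181):
  B = 39
  W = 181
  X = -42 − 39 + 181 = 100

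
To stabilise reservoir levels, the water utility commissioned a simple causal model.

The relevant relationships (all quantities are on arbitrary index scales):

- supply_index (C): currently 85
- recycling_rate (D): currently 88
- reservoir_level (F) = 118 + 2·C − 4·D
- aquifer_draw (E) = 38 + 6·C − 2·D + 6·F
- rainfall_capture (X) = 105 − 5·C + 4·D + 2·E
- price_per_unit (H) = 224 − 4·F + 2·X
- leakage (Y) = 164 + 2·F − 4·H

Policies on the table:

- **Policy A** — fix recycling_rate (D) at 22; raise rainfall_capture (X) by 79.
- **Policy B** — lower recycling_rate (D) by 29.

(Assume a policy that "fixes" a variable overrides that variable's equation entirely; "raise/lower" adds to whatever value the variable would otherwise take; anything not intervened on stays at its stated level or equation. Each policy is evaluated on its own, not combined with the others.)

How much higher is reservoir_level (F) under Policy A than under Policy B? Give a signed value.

148

Policy A (D := 22, X + 79):
  C = 85
  D = 22
  F = 118 + 2·85 − 4·22 = 200
Policy B (D − 29):
  C = 85
  D = 88 − 29 = 59
  F = 118 + 2·85 − 4·59 = 52
F: 200 − 52 = 148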